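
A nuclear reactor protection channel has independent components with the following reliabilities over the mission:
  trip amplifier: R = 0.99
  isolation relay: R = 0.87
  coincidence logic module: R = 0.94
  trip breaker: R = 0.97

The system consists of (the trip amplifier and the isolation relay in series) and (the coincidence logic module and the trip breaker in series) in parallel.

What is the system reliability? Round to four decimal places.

Series (trip amplifier and isolation relay): 0.990000 × 0.870000 = 0.861300
Series (coincidence logic module and trip breaker): 0.940000 × 0.970000 = 0.911800
Parallel ([0.861300] and [0.911800]): 1 − (1 − 0.861300)(1 − 0.911800) = 0.9878

0.9878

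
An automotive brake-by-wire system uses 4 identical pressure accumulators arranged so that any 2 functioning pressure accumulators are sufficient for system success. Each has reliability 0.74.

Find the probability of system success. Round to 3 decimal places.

0.943

R = Σ_{i=2}^{4} C(4,i) p^i (1−p)^{4−i} with p = 0.74
C(4,2)·0.74^2·0.26^2 = 0.22211
C(4,3)·0.74^3·0.26^1 = 0.42143
C(4,4)·0.74^4·0.26^0 = 0.29987
Sum = 0.943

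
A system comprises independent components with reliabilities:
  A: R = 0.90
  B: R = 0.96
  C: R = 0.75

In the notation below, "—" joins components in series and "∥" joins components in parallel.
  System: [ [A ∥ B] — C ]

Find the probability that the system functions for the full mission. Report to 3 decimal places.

0.747

Parallel (A and B): 1 − (1 − 0.90000)(1 − 0.96000) = 0.99600
Series ([0.99600] and C): 0.99600 × 0.75000 = 0.747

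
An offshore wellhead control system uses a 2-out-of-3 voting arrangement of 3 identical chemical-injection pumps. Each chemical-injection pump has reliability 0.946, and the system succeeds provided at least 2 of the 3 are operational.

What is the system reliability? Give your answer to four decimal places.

0.9916

R = Σ_{i=2}^{3} C(3,i) p^i (1−p)^{3−i} with p = 0.946
C(3,2)·0.946^2·0.054^1 = 0.144976
C(3,3)·0.946^3·0.054^0 = 0.846591
Sum = 0.9916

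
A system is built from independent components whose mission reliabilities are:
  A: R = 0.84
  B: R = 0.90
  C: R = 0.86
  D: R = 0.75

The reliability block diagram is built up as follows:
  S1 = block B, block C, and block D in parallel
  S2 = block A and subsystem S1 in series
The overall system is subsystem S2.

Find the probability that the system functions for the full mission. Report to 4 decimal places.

Parallel (B, C, and D): 1 − (1 − 0.900000)(1 − 0.860000)(1 − 0.750000) = 0.996500
Series (A and [0.996500]): 0.840000 × 0.996500 = 0.8371

0.8371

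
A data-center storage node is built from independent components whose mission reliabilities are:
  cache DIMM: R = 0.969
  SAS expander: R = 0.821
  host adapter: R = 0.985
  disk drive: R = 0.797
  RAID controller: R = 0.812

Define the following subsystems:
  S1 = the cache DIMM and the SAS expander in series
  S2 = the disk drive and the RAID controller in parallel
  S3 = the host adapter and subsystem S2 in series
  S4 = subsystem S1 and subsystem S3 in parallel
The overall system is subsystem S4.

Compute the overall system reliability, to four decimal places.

0.9892

Series (cache DIMM and SAS expander): 0.969000 × 0.821000 = 0.795549
Parallel (disk drive and RAID controller): 1 − (1 − 0.797000)(1 − 0.812000) = 0.961836
Series (host adapter and [0.961836]): 0.985000 × 0.961836 = 0.947408
Parallel ([0.795549] and [0.947408]): 1 − (1 − 0.795549)(1 − 0.947408) = 0.9892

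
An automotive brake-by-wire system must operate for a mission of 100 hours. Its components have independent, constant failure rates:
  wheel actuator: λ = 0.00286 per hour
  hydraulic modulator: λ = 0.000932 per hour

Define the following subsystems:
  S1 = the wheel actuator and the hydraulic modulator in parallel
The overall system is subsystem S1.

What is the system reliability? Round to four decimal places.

R(wheel actuator) = exp(−0.00286 × 100) = 0.751263
R(hydraulic modulator) = exp(−0.000932 × 100) = 0.911011
Parallel (wheel actuator and hydraulic modulator): 1 − (1 − 0.751263)(1 − 0.911011) = 0.9779

0.9779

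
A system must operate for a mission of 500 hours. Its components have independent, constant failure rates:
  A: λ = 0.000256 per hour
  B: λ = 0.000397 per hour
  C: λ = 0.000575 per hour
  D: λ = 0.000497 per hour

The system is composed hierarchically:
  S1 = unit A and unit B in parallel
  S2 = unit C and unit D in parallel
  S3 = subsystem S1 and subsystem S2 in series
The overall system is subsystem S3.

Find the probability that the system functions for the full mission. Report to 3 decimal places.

R(A) = exp(−0.000256 × 500) = 0.87985
R(B) = exp(−0.000397 × 500) = 0.81996
R(C) = exp(−0.000575 × 500) = 0.75014
R(D) = exp(−0.000497 × 500) = 0.77997
Parallel (A and B): 1 − (1 − 0.87985)(1 − 0.81996) = 0.97837
Parallel (C and D): 1 − (1 − 0.75014)(1 − 0.77997) = 0.94502
Series ([0.97837] and [0.94502]): 0.97837 × 0.94502 = 0.925

0.925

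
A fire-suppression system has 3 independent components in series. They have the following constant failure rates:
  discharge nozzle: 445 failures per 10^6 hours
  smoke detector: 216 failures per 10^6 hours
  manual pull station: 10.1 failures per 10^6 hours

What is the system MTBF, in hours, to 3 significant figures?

Series of exponential components: λ_sys = Σ λ_i
λ_sys = 0.000445 + 0.000216 + 0.0000101 = 6.7110e-04 /h
MTBF = 1 / λ_sys = 1490 h

1490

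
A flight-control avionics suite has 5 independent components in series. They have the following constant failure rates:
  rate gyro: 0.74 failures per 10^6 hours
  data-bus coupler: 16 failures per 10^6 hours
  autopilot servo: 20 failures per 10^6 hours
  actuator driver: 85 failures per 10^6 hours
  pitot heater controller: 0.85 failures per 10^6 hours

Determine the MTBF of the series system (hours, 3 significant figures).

Series of exponential components: λ_sys = Σ λ_i
λ_sys = 0.00000074 + 0.000016 + 0.000020 + 0.000085 + 0.00000085 = 1.2259e-04 /h
MTBF = 1 / λ_sys = 8160 h

8160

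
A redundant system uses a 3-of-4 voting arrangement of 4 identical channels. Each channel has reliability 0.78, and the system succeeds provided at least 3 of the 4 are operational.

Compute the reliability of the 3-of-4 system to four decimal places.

0.7878

R = Σ_{i=3}^{4} C(4,i) p^i (1−p)^{4−i} with p = 0.78
C(4,3)·0.78^3·0.22^1 = 0.417606
C(4,4)·0.78^4·0.22^0 = 0.370151
Sum = 0.7878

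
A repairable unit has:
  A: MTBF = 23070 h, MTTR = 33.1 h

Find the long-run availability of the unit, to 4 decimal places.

0.9986

A(A) = MTBF/(MTBF+MTTR) = 23070/(23070+33.1) = 0.9986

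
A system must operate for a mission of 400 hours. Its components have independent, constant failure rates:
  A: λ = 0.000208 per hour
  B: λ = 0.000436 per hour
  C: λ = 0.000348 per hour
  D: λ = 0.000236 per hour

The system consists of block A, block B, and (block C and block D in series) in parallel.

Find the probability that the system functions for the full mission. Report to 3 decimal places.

0.997

R(A) = exp(−0.000208 × 400) = 0.92017
R(B) = exp(−0.000436 × 400) = 0.83996
R(C) = exp(−0.000348 × 400) = 0.87005
R(D) = exp(−0.000236 × 400) = 0.90992
Series (C and D): 0.87005 × 0.90992 = 0.79168
Parallel (A, B, and [0.79168]): 1 − (1 − 0.92017)(1 − 0.83996)(1 − 0.79168) = 0.997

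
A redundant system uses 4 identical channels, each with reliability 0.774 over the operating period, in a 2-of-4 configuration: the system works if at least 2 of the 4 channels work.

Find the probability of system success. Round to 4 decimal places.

0.9617

R = Σ_{i=2}^{4} C(4,i) p^i (1−p)^{4−i} with p = 0.774
C(4,2)·0.774^2·0.226^2 = 0.183590
C(4,3)·0.774^3·0.226^1 = 0.419171
C(4,4)·0.774^4·0.226^0 = 0.358892
Sum = 0.9617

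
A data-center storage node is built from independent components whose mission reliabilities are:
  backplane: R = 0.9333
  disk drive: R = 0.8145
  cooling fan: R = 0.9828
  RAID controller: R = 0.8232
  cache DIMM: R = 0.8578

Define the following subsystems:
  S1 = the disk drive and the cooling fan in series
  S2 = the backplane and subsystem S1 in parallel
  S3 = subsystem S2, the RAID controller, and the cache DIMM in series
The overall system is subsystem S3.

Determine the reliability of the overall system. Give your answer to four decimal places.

0.6967

Series (disk drive and cooling fan): 0.814500 × 0.982800 = 0.800491
Parallel (backplane and [0.800491]): 1 − (1 − 0.933300)(1 − 0.800491) = 0.986693
Series ([0.986693], RAID controller, and cache DIMM): 0.986693 × 0.823200 × 0.857800 = 0.6967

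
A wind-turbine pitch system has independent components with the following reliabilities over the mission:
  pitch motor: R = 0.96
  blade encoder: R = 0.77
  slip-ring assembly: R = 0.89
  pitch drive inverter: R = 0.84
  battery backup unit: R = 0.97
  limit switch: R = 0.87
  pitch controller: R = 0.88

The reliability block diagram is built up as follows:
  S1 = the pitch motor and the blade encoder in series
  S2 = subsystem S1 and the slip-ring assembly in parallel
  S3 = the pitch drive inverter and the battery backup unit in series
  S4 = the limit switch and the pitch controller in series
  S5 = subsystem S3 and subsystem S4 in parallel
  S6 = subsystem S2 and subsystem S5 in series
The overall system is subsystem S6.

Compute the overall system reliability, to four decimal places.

Series (pitch motor and blade encoder): 0.960000 × 0.770000 = 0.739200
Parallel ([0.739200] and slip-ring assembly): 1 − (1 − 0.739200)(1 − 0.890000) = 0.971312
Series (pitch drive inverter and battery backup unit): 0.840000 × 0.970000 = 0.814800
Series (limit switch and pitch controller): 0.870000 × 0.880000 = 0.765600
Parallel ([0.814800] and [0.765600]): 1 − (1 − 0.814800)(1 − 0.765600) = 0.956589
Series ([0.971312] and [0.956589]): 0.971312 × 0.956589 = 0.9291

0.9291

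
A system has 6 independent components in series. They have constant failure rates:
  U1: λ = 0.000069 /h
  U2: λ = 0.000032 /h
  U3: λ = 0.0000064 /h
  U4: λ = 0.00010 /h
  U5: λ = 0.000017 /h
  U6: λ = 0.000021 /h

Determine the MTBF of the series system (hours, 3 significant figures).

Series of exponential components: λ_sys = Σ λ_i
λ_sys = 0.000069 + 0.000032 + 0.0000064 + 0.00010 + 0.000017 + 0.000021 = 2.4540e-04 /h
MTBF = 1 / λ_sys = 4070 h

4070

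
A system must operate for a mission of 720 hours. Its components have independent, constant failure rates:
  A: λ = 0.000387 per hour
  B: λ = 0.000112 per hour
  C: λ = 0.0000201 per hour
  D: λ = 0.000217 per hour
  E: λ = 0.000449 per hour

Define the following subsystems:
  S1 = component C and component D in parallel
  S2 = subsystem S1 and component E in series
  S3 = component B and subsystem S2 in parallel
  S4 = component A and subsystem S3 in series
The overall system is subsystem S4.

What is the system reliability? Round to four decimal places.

0.7405

R(A) = exp(−0.000387 × 720) = 0.756812
R(B) = exp(−0.000112 × 720) = 0.922526
R(C) = exp(−0.0000201 × 720) = 0.985632
R(D) = exp(−0.000217 × 720) = 0.855354
R(E) = exp(−0.000449 × 720) = 0.723771
Parallel (C and D): 1 − (1 − 0.985632)(1 − 0.855354) = 0.997922
Series ([0.997922] and E): 0.997922 × 0.723771 = 0.722267
Parallel (B and [0.722267]): 1 − (1 − 0.922526)(1 − 0.722267) = 0.978483
Series (A and [0.978483]): 0.756812 × 0.978483 = 0.7405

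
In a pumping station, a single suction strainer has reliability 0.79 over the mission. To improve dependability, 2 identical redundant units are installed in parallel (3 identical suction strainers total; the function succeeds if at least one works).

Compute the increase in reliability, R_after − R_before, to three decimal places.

R_before = 0.79
R_after = 1 − (1 − 0.79)^3 = 0.991
ΔR = 0.991 − 0.79 = 0.201

0.201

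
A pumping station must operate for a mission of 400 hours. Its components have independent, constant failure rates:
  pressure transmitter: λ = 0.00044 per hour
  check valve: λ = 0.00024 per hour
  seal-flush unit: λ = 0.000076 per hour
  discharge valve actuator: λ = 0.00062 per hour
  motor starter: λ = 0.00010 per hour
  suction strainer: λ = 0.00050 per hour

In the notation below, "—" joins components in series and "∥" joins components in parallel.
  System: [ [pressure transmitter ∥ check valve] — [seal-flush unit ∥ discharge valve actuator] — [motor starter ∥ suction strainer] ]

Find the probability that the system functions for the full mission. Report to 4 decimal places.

R(pressure transmitter) = exp(−0.00044 × 400) = 0.838618
R(check valve) = exp(−0.00024 × 400) = 0.908464
R(seal-flush unit) = exp(−0.000076 × 400) = 0.970057
R(discharge valve actuator) = exp(−0.00062 × 400) = 0.780360
R(motor starter) = exp(−0.00010 × 400) = 0.960789
R(suction strainer) = exp(−0.00050 × 400) = 0.818731
Parallel (pressure transmitter and check valve): 1 − (1 − 0.838618)(1 − 0.908464) = 0.985228
Parallel (seal-flush unit and discharge valve actuator): 1 − (1 − 0.970057)(1 − 0.780360) = 0.993423
Parallel (motor starter and suction strainer): 1 − (1 − 0.960789)(1 − 0.818731) = 0.992892
Series ([0.985228], [0.993423], and [0.992892]): 0.985228 × 0.993423 × 0.992892 = 0.9718

0.9718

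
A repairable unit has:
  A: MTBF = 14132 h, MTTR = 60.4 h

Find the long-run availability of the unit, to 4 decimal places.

A(A) = MTBF/(MTBF+MTTR) = 14132/(14132+60.4) = 0.9957

0.9957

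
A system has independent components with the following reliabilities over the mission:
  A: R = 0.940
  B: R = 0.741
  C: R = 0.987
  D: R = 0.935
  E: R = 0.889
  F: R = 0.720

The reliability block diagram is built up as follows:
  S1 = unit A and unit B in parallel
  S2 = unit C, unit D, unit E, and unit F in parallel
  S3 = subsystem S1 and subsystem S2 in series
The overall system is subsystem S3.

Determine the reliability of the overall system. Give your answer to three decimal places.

Parallel (A and B): 1 − (1 − 0.94000)(1 − 0.74100) = 0.98446
Parallel (C, D, E, and F): 1 − (1 − 0.98700)(1 − 0.93500)(1 − 0.88900)(1 − 0.72000) = 0.99997
Series ([0.98446] and [0.99997]): 0.98446 × 0.99997 = 0.984

0.984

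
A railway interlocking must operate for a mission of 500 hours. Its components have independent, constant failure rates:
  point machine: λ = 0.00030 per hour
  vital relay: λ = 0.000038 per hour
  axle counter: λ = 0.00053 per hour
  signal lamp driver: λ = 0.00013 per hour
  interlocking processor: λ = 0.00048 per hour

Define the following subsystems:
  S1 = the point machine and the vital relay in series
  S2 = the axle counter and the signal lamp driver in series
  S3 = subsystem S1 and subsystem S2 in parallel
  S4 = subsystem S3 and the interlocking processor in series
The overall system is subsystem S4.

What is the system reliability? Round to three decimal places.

R(point machine) = exp(−0.00030 × 500) = 0.86071
R(vital relay) = exp(−0.000038 × 500) = 0.98118
R(axle counter) = exp(−0.00053 × 500) = 0.76721
R(signal lamp driver) = exp(−0.00013 × 500) = 0.93707
R(interlocking processor) = exp(−0.00048 × 500) = 0.78663
Series (point machine and vital relay): 0.86071 × 0.98118 = 0.84451
Series (axle counter and signal lamp driver): 0.76721 × 0.93707 = 0.71893
Parallel ([0.84451] and [0.71893]): 1 − (1 − 0.84451)(1 − 0.71893) = 0.95630
Series ([0.95630] and interlocking processor): 0.95630 × 0.78663 = 0.752

0.752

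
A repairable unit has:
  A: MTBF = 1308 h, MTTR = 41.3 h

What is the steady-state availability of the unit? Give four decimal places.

0.9694

A(A) = MTBF/(MTBF+MTTR) = 1308/(1308+41.3) = 0.9694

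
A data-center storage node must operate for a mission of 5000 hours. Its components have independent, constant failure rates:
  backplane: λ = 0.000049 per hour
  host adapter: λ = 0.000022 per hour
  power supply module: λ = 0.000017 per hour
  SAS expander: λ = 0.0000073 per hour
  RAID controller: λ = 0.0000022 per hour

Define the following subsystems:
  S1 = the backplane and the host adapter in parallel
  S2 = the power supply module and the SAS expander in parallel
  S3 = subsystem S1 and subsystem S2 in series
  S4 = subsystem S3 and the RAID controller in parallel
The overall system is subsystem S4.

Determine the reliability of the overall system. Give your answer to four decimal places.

0.9997

R(backplane) = exp(−0.000049 × 5000) = 0.782705
R(host adapter) = exp(−0.000022 × 5000) = 0.895834
R(power supply module) = exp(−0.000017 × 5000) = 0.918512
R(SAS expander) = exp(−0.0000073 × 5000) = 0.964158
R(RAID controller) = exp(−0.0000022 × 5000) = 0.989060
Parallel (backplane and host adapter): 1 − (1 − 0.782705)(1 − 0.895834) = 0.977365
Parallel (power supply module and SAS expander): 1 − (1 − 0.918512)(1 − 0.964158) = 0.997079
Series ([0.977365] and [0.997079]): 0.977365 × 0.997079 = 0.974510
Parallel ([0.974510] and RAID controller): 1 − (1 − 0.974510)(1 − 0.989060) = 0.9997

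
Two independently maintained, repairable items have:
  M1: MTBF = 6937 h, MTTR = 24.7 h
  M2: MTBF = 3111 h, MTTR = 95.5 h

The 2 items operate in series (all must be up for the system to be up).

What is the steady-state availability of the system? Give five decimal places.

A(M1) = MTBF/(MTBF+MTTR) = 6937/(6937+24.7) = 0.996452
A(M2) = MTBF/(MTBF+MTTR) = 3111/(3111+95.5) = 0.970217
Series availability: 0.996452 × 0.970217 = 0.96677

0.96677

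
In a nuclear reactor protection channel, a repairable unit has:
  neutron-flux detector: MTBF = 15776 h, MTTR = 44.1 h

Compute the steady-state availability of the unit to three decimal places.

A(neutron-flux detector) = MTBF/(MTBF+MTTR) = 15776/(15776+44.1) = 0.997

0.997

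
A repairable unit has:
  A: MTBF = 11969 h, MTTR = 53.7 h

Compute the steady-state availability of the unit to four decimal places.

0.9955

A(A) = MTBF/(MTBF+MTTR) = 11969/(11969+53.7) = 0.9955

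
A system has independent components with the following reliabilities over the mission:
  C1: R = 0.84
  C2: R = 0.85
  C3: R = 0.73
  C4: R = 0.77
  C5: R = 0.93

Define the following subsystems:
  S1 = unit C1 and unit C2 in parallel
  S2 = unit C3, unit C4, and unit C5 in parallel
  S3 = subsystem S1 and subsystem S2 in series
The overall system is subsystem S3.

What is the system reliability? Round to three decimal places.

0.972

Parallel (C1 and C2): 1 − (1 − 0.84000)(1 − 0.85000) = 0.97600
Parallel (C3, C4, and C5): 1 − (1 − 0.73000)(1 − 0.77000)(1 − 0.93000) = 0.99565
Series ([0.97600] and [0.99565]): 0.97600 × 0.99565 = 0.972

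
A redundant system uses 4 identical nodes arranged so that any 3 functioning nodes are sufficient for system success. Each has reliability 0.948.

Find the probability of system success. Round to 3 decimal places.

0.985

R = Σ_{i=3}^{4} C(4,i) p^i (1−p)^{4−i} with p = 0.948
C(4,3)·0.948^3·0.052^1 = 0.17721
C(4,4)·0.948^4·0.052^0 = 0.80767
Sum = 0.985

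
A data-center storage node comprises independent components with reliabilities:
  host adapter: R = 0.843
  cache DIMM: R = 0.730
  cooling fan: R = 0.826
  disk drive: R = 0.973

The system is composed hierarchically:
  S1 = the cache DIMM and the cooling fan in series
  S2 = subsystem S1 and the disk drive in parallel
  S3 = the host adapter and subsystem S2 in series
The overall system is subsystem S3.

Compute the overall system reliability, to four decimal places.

Series (cache DIMM and cooling fan): 0.730000 × 0.826000 = 0.602980
Parallel ([0.602980] and disk drive): 1 − (1 − 0.602980)(1 − 0.973000) = 0.989280
Series (host adapter and [0.989280]): 0.843000 × 0.989280 = 0.8340

0.8340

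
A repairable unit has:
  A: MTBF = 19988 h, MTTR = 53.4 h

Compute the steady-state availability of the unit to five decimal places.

A(A) = MTBF/(MTBF+MTTR) = 19988/(19988+53.4) = 0.99734

0.99734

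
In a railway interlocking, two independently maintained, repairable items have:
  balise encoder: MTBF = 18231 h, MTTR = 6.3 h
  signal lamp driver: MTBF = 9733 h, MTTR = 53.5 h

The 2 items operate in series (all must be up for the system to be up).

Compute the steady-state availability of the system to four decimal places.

0.9942

A(balise encoder) = MTBF/(MTBF+MTTR) = 18231/(18231+6.3) = 0.999655
A(signal lamp driver) = MTBF/(MTBF+MTTR) = 9733/(9733+53.5) = 0.994533
Series availability: 0.999655 × 0.994533 = 0.9942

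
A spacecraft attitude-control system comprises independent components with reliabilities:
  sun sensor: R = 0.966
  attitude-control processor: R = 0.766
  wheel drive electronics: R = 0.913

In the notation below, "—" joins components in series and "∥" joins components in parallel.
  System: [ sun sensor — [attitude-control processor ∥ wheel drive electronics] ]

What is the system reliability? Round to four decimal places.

0.9463

Parallel (attitude-control processor and wheel drive electronics): 1 − (1 − 0.766000)(1 − 0.913000) = 0.979642
Series (sun sensor and [0.979642]): 0.966000 × 0.979642 = 0.9463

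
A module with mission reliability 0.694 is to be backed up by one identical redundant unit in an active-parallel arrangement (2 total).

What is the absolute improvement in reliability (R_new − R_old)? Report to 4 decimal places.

0.2124

R_before = 0.694
R_after = 1 − (1 − 0.694)^2 = 0.9064
ΔR = 0.9064 − 0.694 = 0.2124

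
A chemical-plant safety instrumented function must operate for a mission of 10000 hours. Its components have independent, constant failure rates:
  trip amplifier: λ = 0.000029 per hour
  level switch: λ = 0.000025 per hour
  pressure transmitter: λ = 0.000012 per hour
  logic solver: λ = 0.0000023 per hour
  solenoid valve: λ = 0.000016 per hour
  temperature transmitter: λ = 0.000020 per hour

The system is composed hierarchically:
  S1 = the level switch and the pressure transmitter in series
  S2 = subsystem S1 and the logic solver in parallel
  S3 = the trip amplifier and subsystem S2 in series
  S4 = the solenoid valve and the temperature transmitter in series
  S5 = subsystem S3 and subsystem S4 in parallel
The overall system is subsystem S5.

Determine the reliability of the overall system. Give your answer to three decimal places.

0.922

R(trip amplifier) = exp(−0.000029 × 10000) = 0.74826
R(level switch) = exp(−0.000025 × 10000) = 0.77880
R(pressure transmitter) = exp(−0.000012 × 10000) = 0.88692
R(logic solver) = exp(−0.0000023 × 10000) = 0.97726
R(solenoid valve) = exp(−0.000016 × 10000) = 0.85214
R(temperature transmitter) = exp(−0.000020 × 10000) = 0.81873
Series (level switch and pressure transmitter): 0.77880 × 0.88692 = 0.69073
Parallel ([0.69073] and logic solver): 1 − (1 − 0.69073)(1 − 0.97726) = 0.99297
Series (trip amplifier and [0.99297]): 0.74826 × 0.99297 = 0.74300
Series (solenoid valve and temperature transmitter): 0.85214 × 0.81873 = 0.69767
Parallel ([0.74300] and [0.69767]): 1 − (1 − 0.74300)(1 − 0.69767) = 0.922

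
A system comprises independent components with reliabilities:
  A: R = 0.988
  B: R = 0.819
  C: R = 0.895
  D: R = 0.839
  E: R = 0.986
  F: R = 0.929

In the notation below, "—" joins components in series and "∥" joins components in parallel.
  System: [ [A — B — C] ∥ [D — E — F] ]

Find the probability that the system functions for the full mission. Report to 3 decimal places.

Series (A, B, and C): 0.98800 × 0.81900 × 0.89500 = 0.72421
Series (D, E, and F): 0.83900 × 0.98600 × 0.92900 = 0.76852
Parallel ([0.72421] and [0.76852]): 1 − (1 − 0.72421)(1 − 0.76852) = 0.936

0.936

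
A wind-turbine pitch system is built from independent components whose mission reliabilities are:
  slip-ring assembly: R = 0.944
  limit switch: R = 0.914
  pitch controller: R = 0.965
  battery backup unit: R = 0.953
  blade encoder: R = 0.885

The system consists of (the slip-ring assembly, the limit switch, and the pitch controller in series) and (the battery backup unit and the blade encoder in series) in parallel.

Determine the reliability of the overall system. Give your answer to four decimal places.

0.9738

Series (slip-ring assembly, limit switch, and pitch controller): 0.944000 × 0.914000 × 0.965000 = 0.832617
Series (battery backup unit and blade encoder): 0.953000 × 0.885000 = 0.843405
Parallel ([0.832617] and [0.843405]): 1 − (1 − 0.832617)(1 − 0.843405) = 0.9738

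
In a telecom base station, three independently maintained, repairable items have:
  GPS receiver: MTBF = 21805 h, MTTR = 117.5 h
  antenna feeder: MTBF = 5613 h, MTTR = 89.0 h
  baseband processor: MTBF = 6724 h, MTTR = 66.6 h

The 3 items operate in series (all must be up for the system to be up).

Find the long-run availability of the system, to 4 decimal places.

A(GPS receiver) = MTBF/(MTBF+MTTR) = 21805/(21805+117.5) = 0.994640
A(antenna feeder) = MTBF/(MTBF+MTTR) = 5613/(5613+89.0) = 0.984391
A(baseband processor) = MTBF/(MTBF+MTTR) = 6724/(6724+66.6) = 0.990192
Series availability: 0.994640 × 0.984391 × 0.990192 = 0.9695

0.9695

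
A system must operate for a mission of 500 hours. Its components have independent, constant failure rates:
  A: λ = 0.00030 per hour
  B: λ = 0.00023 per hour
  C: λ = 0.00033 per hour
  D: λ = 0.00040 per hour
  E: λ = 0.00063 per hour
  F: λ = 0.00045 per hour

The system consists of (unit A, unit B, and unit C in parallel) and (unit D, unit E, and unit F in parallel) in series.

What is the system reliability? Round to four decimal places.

R(A) = exp(−0.00030 × 500) = 0.860708
R(B) = exp(−0.00023 × 500) = 0.891366
R(C) = exp(−0.00033 × 500) = 0.847894
R(D) = exp(−0.00040 × 500) = 0.818731
R(E) = exp(−0.00063 × 500) = 0.729789
R(F) = exp(−0.00045 × 500) = 0.798516
Parallel (A, B, and C): 1 − (1 − 0.860708)(1 − 0.891366)(1 − 0.847894) = 0.997698
Parallel (D, E, and F): 1 − (1 − 0.818731)(1 − 0.729789)(1 − 0.798516) = 0.990131
Series ([0.997698] and [0.990131]): 0.997698 × 0.990131 = 0.9879

0.9879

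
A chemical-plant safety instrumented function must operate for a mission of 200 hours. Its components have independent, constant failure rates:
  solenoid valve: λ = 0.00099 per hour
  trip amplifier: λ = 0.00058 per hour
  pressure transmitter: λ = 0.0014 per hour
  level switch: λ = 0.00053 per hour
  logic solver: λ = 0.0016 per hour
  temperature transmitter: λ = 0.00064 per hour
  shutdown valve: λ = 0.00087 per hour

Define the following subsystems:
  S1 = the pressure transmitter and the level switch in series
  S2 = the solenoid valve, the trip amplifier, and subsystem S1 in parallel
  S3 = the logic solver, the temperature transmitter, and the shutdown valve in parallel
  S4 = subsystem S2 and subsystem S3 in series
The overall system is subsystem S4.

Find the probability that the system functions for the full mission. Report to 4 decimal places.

0.9885

R(solenoid valve) = exp(−0.00099 × 200) = 0.820370
R(trip amplifier) = exp(−0.00058 × 200) = 0.890475
R(pressure transmitter) = exp(−0.0014 × 200) = 0.755784
R(level switch) = exp(−0.00053 × 200) = 0.899425
R(logic solver) = exp(−0.0016 × 200) = 0.726149
R(temperature transmitter) = exp(−0.00064 × 200) = 0.879853
R(shutdown valve) = exp(−0.00087 × 200) = 0.840297
Series (pressure transmitter and level switch): 0.755784 × 0.899425 = 0.679771
Parallel (solenoid valve, trip amplifier, and [0.679771]): 1 − (1 − 0.820370)(1 − 0.890475)(1 − 0.679771) = 0.993700
Parallel (logic solver, temperature transmitter, and shutdown valve): 1 − (1 − 0.726149)(1 − 0.879853)(1 − 0.840297) = 0.994745
Series ([0.993700] and [0.994745]): 0.993700 × 0.994745 = 0.9885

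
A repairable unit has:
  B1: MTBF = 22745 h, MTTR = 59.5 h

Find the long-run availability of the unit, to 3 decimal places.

A(B1) = MTBF/(MTBF+MTTR) = 22745/(22745+59.5) = 0.997

0.997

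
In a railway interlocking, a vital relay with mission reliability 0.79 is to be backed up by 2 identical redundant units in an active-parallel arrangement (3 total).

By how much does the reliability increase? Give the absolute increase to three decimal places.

R_before = 0.79
R_after = 1 − (1 − 0.79)^3 = 0.991
ΔR = 0.991 − 0.79 = 0.201

0.201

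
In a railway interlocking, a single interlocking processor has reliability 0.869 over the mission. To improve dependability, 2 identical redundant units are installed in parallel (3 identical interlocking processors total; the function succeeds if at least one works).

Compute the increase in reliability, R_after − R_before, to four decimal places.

R_before = 0.869
R_after = 1 − (1 − 0.869)^3 = 0.9978
ΔR = 0.9978 − 0.869 = 0.1288

0.1288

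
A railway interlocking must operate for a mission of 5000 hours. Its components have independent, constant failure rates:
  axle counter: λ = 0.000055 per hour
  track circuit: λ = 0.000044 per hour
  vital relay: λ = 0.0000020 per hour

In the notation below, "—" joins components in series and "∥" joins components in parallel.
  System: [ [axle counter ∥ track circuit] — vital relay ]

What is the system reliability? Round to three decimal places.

0.943

R(axle counter) = exp(−0.000055 × 5000) = 0.75957
R(track circuit) = exp(−0.000044 × 5000) = 0.80252
R(vital relay) = exp(−0.0000020 × 5000) = 0.99005
Parallel (axle counter and track circuit): 1 − (1 − 0.75957)(1 − 0.80252) = 0.95252
Series ([0.95252] and vital relay): 0.95252 × 0.99005 = 0.943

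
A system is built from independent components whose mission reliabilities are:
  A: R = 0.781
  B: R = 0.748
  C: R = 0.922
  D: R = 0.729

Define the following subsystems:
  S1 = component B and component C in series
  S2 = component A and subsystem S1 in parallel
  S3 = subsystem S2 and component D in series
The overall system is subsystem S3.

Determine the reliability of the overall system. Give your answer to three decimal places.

0.679

Series (B and C): 0.74800 × 0.92200 = 0.68966
Parallel (A and [0.68966]): 1 − (1 − 0.78100)(1 − 0.68966) = 0.93204
Series ([0.93204] and D): 0.93204 × 0.72900 = 0.679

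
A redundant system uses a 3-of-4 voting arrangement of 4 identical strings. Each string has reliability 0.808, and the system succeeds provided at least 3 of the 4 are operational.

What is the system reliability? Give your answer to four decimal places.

0.8314

R = Σ_{i=3}^{4} C(4,i) p^i (1−p)^{4−i} with p = 0.808
C(4,3)·0.808^3·0.192^1 = 0.405131
C(4,4)·0.808^4·0.192^0 = 0.426231
Sum = 0.8314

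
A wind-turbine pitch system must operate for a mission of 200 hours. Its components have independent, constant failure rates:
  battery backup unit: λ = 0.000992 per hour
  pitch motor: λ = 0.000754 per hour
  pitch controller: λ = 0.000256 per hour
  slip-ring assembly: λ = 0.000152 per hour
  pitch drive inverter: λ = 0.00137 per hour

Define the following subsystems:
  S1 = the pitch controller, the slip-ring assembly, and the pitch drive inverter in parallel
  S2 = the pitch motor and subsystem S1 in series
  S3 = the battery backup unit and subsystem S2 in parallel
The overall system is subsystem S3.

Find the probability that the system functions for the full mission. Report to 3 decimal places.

R(battery backup unit) = exp(−0.000992 × 200) = 0.82004
R(pitch motor) = exp(−0.000754 × 200) = 0.86002
R(pitch controller) = exp(−0.000256 × 200) = 0.95009
R(slip-ring assembly) = exp(−0.000152 × 200) = 0.97006
R(pitch drive inverter) = exp(−0.00137 × 200) = 0.76033
Parallel (pitch controller, slip-ring assembly, and pitch drive inverter): 1 − (1 − 0.95009)(1 − 0.97006)(1 − 0.76033) = 0.99964
Series (pitch motor and [0.99964]): 0.86002 × 0.99964 = 0.85971
Parallel (battery backup unit and [0.85971]): 1 − (1 − 0.82004)(1 − 0.85971) = 0.975

0.975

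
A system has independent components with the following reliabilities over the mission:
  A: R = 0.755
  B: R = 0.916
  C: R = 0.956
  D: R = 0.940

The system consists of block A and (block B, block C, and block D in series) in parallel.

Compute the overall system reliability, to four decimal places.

Series (B, C, and D): 0.916000 × 0.956000 × 0.940000 = 0.823154
Parallel (A and [0.823154]): 1 − (1 − 0.755000)(1 − 0.823154) = 0.9567

0.9567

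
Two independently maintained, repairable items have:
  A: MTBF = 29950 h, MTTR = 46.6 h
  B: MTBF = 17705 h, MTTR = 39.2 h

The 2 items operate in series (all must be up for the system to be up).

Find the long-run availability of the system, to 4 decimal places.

A(A) = MTBF/(MTBF+MTTR) = 29950/(29950+46.6) = 0.998446
A(B) = MTBF/(MTBF+MTTR) = 17705/(17705+39.2) = 0.997791
Series availability: 0.998446 × 0.997791 = 0.9962

0.9962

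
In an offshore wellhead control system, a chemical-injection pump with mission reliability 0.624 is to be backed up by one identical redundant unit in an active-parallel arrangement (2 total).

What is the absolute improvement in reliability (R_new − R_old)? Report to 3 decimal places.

0.235

R_before = 0.624
R_after = 1 − (1 − 0.624)^2 = 0.859
ΔR = 0.859 − 0.624 = 0.235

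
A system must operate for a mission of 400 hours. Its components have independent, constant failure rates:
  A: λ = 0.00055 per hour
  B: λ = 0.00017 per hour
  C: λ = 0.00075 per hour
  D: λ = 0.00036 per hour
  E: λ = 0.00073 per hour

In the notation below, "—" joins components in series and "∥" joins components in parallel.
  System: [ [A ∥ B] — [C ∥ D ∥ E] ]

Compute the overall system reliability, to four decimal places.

0.9783

R(A) = exp(−0.00055 × 400) = 0.802519
R(B) = exp(−0.00017 × 400) = 0.934260
R(C) = exp(−0.00075 × 400) = 0.740818
R(D) = exp(−0.00036 × 400) = 0.865888
R(E) = exp(−0.00073 × 400) = 0.746769
Parallel (A and B): 1 − (1 − 0.802519)(1 − 0.934260) = 0.987018
Parallel (C, D, and E): 1 − (1 − 0.740818)(1 − 0.865888)(1 − 0.746769) = 0.991198
Series ([0.987018] and [0.991198]): 0.987018 × 0.991198 = 0.9783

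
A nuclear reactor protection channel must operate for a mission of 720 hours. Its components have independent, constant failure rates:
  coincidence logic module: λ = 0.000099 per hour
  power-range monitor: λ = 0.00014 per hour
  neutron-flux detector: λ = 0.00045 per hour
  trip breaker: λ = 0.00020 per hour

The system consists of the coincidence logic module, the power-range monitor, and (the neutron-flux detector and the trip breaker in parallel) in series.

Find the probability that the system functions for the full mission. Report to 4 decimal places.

R(coincidence logic module) = exp(−0.000099 × 720) = 0.931201
R(power-range monitor) = exp(−0.00014 × 720) = 0.904114
R(neutron-flux detector) = exp(−0.00045 × 720) = 0.723250
R(trip breaker) = exp(−0.00020 × 720) = 0.865888
Parallel (neutron-flux detector and trip breaker): 1 − (1 − 0.723250)(1 − 0.865888) = 0.962885
Series (coincidence logic module, power-range monitor, and [0.962885]): 0.931201 × 0.904114 × 0.962885 = 0.8107

0.8107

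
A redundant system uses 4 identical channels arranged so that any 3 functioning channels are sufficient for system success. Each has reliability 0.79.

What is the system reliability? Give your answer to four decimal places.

0.8037

R = Σ_{i=3}^{4} C(4,i) p^i (1−p)^{4−i} with p = 0.79
C(4,3)·0.79^3·0.21^1 = 0.414153
C(4,4)·0.79^4·0.21^0 = 0.389501
Sum = 0.8037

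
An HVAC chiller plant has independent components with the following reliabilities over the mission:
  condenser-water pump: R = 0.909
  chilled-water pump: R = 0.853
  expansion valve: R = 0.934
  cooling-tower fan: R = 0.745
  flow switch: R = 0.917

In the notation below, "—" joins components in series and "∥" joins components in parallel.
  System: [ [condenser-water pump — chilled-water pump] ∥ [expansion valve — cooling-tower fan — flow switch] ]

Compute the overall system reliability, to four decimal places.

Series (condenser-water pump and chilled-water pump): 0.909000 × 0.853000 = 0.775377
Series (expansion valve, cooling-tower fan, and flow switch): 0.934000 × 0.745000 × 0.917000 = 0.638076
Parallel ([0.775377] and [0.638076]): 1 − (1 − 0.775377)(1 − 0.638076) = 0.9187

0.9187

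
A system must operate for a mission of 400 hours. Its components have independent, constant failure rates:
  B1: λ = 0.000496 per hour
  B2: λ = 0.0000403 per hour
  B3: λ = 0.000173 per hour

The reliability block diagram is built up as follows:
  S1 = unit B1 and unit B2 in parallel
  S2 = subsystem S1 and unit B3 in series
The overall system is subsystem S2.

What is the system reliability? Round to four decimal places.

R(B1) = exp(−0.000496 × 400) = 0.820042
R(B2) = exp(−0.0000403 × 400) = 0.984009
R(B3) = exp(−0.000173 × 400) = 0.933140
Parallel (B1 and B2): 1 − (1 − 0.820042)(1 − 0.984009) = 0.997122
Series ([0.997122] and B3): 0.997122 × 0.933140 = 0.9305

0.9305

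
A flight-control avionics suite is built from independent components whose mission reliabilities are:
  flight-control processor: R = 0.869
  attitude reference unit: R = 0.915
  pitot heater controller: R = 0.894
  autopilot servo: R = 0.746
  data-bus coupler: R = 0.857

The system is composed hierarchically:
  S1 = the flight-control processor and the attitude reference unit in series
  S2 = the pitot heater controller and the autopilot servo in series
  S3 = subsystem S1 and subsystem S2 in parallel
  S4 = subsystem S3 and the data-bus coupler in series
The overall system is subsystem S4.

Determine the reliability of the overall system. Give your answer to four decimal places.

Series (flight-control processor and attitude reference unit): 0.869000 × 0.915000 = 0.795135
Series (pitot heater controller and autopilot servo): 0.894000 × 0.746000 = 0.666924
Parallel ([0.795135] and [0.666924]): 1 − (1 − 0.795135)(1 − 0.666924) = 0.931764
Series ([0.931764] and data-bus coupler): 0.931764 × 0.857000 = 0.7985

0.7985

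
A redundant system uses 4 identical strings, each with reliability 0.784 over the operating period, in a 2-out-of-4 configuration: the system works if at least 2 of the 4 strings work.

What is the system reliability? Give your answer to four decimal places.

0.9662

R = Σ_{i=2}^{4} C(4,i) p^i (1−p)^{4−i} with p = 0.784
C(4,2)·0.784^2·0.216^2 = 0.172064
C(4,3)·0.784^3·0.216^1 = 0.416353
C(4,4)·0.784^4·0.216^0 = 0.377802
Sum = 0.9662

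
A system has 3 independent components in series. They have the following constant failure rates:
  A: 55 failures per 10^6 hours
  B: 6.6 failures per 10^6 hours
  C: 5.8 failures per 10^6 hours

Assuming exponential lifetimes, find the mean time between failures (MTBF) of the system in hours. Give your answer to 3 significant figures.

Series of exponential components: λ_sys = Σ λ_i
λ_sys = 0.000055 + 0.0000066 + 0.0000058 = 6.7400e-05 /h
MTBF = 1 / λ_sys = 14800 h

14800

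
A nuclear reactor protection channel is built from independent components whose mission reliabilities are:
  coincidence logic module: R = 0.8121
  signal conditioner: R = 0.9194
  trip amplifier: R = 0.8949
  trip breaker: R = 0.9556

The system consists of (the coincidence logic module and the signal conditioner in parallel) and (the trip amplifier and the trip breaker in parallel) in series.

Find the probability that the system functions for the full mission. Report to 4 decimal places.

Parallel (coincidence logic module and signal conditioner): 1 − (1 − 0.812100)(1 − 0.919400) = 0.984855
Parallel (trip amplifier and trip breaker): 1 − (1 − 0.894900)(1 − 0.955600) = 0.995334
Series ([0.984855] and [0.995334]): 0.984855 × 0.995334 = 0.9803

0.9803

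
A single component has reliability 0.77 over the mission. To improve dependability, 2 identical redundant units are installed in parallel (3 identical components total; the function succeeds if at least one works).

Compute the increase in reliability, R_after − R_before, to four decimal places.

R_before = 0.77
R_after = 1 − (1 − 0.77)^3 = 0.9878
ΔR = 0.9878 − 0.77 = 0.2178

0.2178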